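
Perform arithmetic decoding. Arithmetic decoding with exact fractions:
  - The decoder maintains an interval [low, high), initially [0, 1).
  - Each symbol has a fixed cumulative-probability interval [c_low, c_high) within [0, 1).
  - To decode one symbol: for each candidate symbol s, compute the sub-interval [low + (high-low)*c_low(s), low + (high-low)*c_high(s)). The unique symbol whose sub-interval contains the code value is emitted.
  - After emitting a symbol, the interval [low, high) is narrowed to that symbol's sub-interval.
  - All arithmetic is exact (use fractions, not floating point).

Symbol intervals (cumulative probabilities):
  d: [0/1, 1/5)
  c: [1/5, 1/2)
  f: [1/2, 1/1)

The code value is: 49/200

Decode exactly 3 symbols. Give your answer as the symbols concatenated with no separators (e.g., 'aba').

Step 1: interval [0/1, 1/1), width = 1/1 - 0/1 = 1/1
  'd': [0/1 + 1/1*0/1, 0/1 + 1/1*1/5) = [0/1, 1/5)
  'c': [0/1 + 1/1*1/5, 0/1 + 1/1*1/2) = [1/5, 1/2) <- contains code 49/200
  'f': [0/1 + 1/1*1/2, 0/1 + 1/1*1/1) = [1/2, 1/1)
  emit 'c', narrow to [1/5, 1/2)
Step 2: interval [1/5, 1/2), width = 1/2 - 1/5 = 3/10
  'd': [1/5 + 3/10*0/1, 1/5 + 3/10*1/5) = [1/5, 13/50) <- contains code 49/200
  'c': [1/5 + 3/10*1/5, 1/5 + 3/10*1/2) = [13/50, 7/20)
  'f': [1/5 + 3/10*1/2, 1/5 + 3/10*1/1) = [7/20, 1/2)
  emit 'd', narrow to [1/5, 13/50)
Step 3: interval [1/5, 13/50), width = 13/50 - 1/5 = 3/50
  'd': [1/5 + 3/50*0/1, 1/5 + 3/50*1/5) = [1/5, 53/250)
  'c': [1/5 + 3/50*1/5, 1/5 + 3/50*1/2) = [53/250, 23/100)
  'f': [1/5 + 3/50*1/2, 1/5 + 3/50*1/1) = [23/100, 13/50) <- contains code 49/200
  emit 'f', narrow to [23/100, 13/50)

Answer: cdf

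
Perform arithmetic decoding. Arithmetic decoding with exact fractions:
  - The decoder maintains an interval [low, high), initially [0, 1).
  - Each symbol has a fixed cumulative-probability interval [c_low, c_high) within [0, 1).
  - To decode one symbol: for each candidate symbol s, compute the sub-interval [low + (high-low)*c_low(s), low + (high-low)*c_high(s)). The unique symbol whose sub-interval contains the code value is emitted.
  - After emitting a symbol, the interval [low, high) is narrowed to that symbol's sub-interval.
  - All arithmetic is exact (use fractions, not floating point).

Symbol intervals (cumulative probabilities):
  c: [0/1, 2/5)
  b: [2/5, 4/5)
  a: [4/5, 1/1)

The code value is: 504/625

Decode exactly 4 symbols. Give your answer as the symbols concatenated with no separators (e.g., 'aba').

Answer: accc

Derivation:
Step 1: interval [0/1, 1/1), width = 1/1 - 0/1 = 1/1
  'c': [0/1 + 1/1*0/1, 0/1 + 1/1*2/5) = [0/1, 2/5)
  'b': [0/1 + 1/1*2/5, 0/1 + 1/1*4/5) = [2/5, 4/5)
  'a': [0/1 + 1/1*4/5, 0/1 + 1/1*1/1) = [4/5, 1/1) <- contains code 504/625
  emit 'a', narrow to [4/5, 1/1)
Step 2: interval [4/5, 1/1), width = 1/1 - 4/5 = 1/5
  'c': [4/5 + 1/5*0/1, 4/5 + 1/5*2/5) = [4/5, 22/25) <- contains code 504/625
  'b': [4/5 + 1/5*2/5, 4/5 + 1/5*4/5) = [22/25, 24/25)
  'a': [4/5 + 1/5*4/5, 4/5 + 1/5*1/1) = [24/25, 1/1)
  emit 'c', narrow to [4/5, 22/25)
Step 3: interval [4/5, 22/25), width = 22/25 - 4/5 = 2/25
  'c': [4/5 + 2/25*0/1, 4/5 + 2/25*2/5) = [4/5, 104/125) <- contains code 504/625
  'b': [4/5 + 2/25*2/5, 4/5 + 2/25*4/5) = [104/125, 108/125)
  'a': [4/5 + 2/25*4/5, 4/5 + 2/25*1/1) = [108/125, 22/25)
  emit 'c', narrow to [4/5, 104/125)
Step 4: interval [4/5, 104/125), width = 104/125 - 4/5 = 4/125
  'c': [4/5 + 4/125*0/1, 4/5 + 4/125*2/5) = [4/5, 508/625) <- contains code 504/625
  'b': [4/5 + 4/125*2/5, 4/5 + 4/125*4/5) = [508/625, 516/625)
  'a': [4/5 + 4/125*4/5, 4/5 + 4/125*1/1) = [516/625, 104/125)
  emit 'c', narrow to [4/5, 508/625)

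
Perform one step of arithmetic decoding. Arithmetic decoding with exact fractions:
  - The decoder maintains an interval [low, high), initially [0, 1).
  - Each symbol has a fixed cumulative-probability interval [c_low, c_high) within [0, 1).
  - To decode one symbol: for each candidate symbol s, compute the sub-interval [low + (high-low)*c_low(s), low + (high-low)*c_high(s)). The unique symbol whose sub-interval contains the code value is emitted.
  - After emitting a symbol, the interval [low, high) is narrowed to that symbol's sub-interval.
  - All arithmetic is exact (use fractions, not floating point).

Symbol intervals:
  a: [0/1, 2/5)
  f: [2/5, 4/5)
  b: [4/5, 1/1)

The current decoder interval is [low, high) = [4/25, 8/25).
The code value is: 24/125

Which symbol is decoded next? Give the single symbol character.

Interval width = high − low = 8/25 − 4/25 = 4/25
Scaled code = (code − low) / width = (24/125 − 4/25) / 4/25 = 1/5
  a: [0/1, 2/5) ← scaled code falls here ✓
  f: [2/5, 4/5) 
  b: [4/5, 1/1) 

Answer: a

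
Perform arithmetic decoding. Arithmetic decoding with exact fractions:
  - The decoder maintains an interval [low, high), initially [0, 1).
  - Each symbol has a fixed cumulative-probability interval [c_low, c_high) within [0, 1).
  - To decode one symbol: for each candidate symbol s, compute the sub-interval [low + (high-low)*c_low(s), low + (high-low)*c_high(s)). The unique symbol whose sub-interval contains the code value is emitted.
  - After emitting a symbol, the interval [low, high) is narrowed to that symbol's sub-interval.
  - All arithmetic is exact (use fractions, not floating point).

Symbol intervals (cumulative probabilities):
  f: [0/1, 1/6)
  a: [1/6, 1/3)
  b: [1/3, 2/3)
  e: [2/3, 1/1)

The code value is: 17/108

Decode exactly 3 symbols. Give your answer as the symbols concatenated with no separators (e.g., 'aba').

Answer: fee

Derivation:
Step 1: interval [0/1, 1/1), width = 1/1 - 0/1 = 1/1
  'f': [0/1 + 1/1*0/1, 0/1 + 1/1*1/6) = [0/1, 1/6) <- contains code 17/108
  'a': [0/1 + 1/1*1/6, 0/1 + 1/1*1/3) = [1/6, 1/3)
  'b': [0/1 + 1/1*1/3, 0/1 + 1/1*2/3) = [1/3, 2/3)
  'e': [0/1 + 1/1*2/3, 0/1 + 1/1*1/1) = [2/3, 1/1)
  emit 'f', narrow to [0/1, 1/6)
Step 2: interval [0/1, 1/6), width = 1/6 - 0/1 = 1/6
  'f': [0/1 + 1/6*0/1, 0/1 + 1/6*1/6) = [0/1, 1/36)
  'a': [0/1 + 1/6*1/6, 0/1 + 1/6*1/3) = [1/36, 1/18)
  'b': [0/1 + 1/6*1/3, 0/1 + 1/6*2/3) = [1/18, 1/9)
  'e': [0/1 + 1/6*2/3, 0/1 + 1/6*1/1) = [1/9, 1/6) <- contains code 17/108
  emit 'e', narrow to [1/9, 1/6)
Step 3: interval [1/9, 1/6), width = 1/6 - 1/9 = 1/18
  'f': [1/9 + 1/18*0/1, 1/9 + 1/18*1/6) = [1/9, 13/108)
  'a': [1/9 + 1/18*1/6, 1/9 + 1/18*1/3) = [13/108, 7/54)
  'b': [1/9 + 1/18*1/3, 1/9 + 1/18*2/3) = [7/54, 4/27)
  'e': [1/9 + 1/18*2/3, 1/9 + 1/18*1/1) = [4/27, 1/6) <- contains code 17/108
  emit 'e', narrow to [4/27, 1/6)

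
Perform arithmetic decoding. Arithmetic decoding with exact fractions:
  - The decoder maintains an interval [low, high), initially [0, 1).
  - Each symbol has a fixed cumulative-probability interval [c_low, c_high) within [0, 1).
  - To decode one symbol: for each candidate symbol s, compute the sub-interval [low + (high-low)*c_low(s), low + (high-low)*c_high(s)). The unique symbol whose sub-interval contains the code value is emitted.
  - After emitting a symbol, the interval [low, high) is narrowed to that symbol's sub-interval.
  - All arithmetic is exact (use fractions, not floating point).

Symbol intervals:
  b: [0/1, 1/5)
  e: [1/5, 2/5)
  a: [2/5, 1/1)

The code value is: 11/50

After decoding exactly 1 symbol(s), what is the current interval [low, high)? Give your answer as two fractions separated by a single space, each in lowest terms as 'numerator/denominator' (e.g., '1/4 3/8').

Step 1: interval [0/1, 1/1), width = 1/1 - 0/1 = 1/1
  'b': [0/1 + 1/1*0/1, 0/1 + 1/1*1/5) = [0/1, 1/5)
  'e': [0/1 + 1/1*1/5, 0/1 + 1/1*2/5) = [1/5, 2/5) <- contains code 11/50
  'a': [0/1 + 1/1*2/5, 0/1 + 1/1*1/1) = [2/5, 1/1)
  emit 'e', narrow to [1/5, 2/5)

Answer: 1/5 2/5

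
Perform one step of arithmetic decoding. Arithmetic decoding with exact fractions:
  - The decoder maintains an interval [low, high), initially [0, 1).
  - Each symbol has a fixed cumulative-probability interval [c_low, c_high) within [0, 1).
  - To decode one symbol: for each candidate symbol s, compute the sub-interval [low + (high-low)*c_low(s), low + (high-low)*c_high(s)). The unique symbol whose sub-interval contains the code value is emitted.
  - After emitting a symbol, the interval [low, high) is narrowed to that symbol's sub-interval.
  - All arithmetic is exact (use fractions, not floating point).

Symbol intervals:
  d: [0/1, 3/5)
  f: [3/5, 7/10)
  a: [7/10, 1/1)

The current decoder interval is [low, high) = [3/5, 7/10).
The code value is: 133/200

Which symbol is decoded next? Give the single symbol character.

Interval width = high − low = 7/10 − 3/5 = 1/10
Scaled code = (code − low) / width = (133/200 − 3/5) / 1/10 = 13/20
  d: [0/1, 3/5) 
  f: [3/5, 7/10) ← scaled code falls here ✓
  a: [7/10, 1/1) 

Answer: f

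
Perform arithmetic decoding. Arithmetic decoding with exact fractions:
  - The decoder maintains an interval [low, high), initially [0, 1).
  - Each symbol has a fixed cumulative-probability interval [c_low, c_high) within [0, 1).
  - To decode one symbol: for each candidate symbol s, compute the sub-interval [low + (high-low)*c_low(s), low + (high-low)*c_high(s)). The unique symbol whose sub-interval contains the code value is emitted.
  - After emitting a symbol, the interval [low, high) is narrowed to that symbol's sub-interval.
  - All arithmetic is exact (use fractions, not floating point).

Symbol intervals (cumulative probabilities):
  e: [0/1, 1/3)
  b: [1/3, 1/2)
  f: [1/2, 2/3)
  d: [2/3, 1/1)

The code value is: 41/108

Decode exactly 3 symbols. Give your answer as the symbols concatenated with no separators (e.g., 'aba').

Step 1: interval [0/1, 1/1), width = 1/1 - 0/1 = 1/1
  'e': [0/1 + 1/1*0/1, 0/1 + 1/1*1/3) = [0/1, 1/3)
  'b': [0/1 + 1/1*1/3, 0/1 + 1/1*1/2) = [1/3, 1/2) <- contains code 41/108
  'f': [0/1 + 1/1*1/2, 0/1 + 1/1*2/3) = [1/2, 2/3)
  'd': [0/1 + 1/1*2/3, 0/1 + 1/1*1/1) = [2/3, 1/1)
  emit 'b', narrow to [1/3, 1/2)
Step 2: interval [1/3, 1/2), width = 1/2 - 1/3 = 1/6
  'e': [1/3 + 1/6*0/1, 1/3 + 1/6*1/3) = [1/3, 7/18) <- contains code 41/108
  'b': [1/3 + 1/6*1/3, 1/3 + 1/6*1/2) = [7/18, 5/12)
  'f': [1/3 + 1/6*1/2, 1/3 + 1/6*2/3) = [5/12, 4/9)
  'd': [1/3 + 1/6*2/3, 1/3 + 1/6*1/1) = [4/9, 1/2)
  emit 'e', narrow to [1/3, 7/18)
Step 3: interval [1/3, 7/18), width = 7/18 - 1/3 = 1/18
  'e': [1/3 + 1/18*0/1, 1/3 + 1/18*1/3) = [1/3, 19/54)
  'b': [1/3 + 1/18*1/3, 1/3 + 1/18*1/2) = [19/54, 13/36)
  'f': [1/3 + 1/18*1/2, 1/3 + 1/18*2/3) = [13/36, 10/27)
  'd': [1/3 + 1/18*2/3, 1/3 + 1/18*1/1) = [10/27, 7/18) <- contains code 41/108
  emit 'd', narrow to [10/27, 7/18)

Answer: bed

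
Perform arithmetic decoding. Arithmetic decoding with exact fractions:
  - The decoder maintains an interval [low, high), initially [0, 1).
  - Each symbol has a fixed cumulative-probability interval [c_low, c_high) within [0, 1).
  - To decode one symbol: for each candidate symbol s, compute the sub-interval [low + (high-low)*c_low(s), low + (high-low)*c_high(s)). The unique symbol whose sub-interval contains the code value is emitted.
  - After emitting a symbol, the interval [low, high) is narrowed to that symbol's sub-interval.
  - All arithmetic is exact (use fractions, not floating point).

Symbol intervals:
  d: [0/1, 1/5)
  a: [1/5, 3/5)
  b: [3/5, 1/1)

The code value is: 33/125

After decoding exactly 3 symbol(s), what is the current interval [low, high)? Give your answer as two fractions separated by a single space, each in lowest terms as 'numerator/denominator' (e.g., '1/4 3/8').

Step 1: interval [0/1, 1/1), width = 1/1 - 0/1 = 1/1
  'd': [0/1 + 1/1*0/1, 0/1 + 1/1*1/5) = [0/1, 1/5)
  'a': [0/1 + 1/1*1/5, 0/1 + 1/1*3/5) = [1/5, 3/5) <- contains code 33/125
  'b': [0/1 + 1/1*3/5, 0/1 + 1/1*1/1) = [3/5, 1/1)
  emit 'a', narrow to [1/5, 3/5)
Step 2: interval [1/5, 3/5), width = 3/5 - 1/5 = 2/5
  'd': [1/5 + 2/5*0/1, 1/5 + 2/5*1/5) = [1/5, 7/25) <- contains code 33/125
  'a': [1/5 + 2/5*1/5, 1/5 + 2/5*3/5) = [7/25, 11/25)
  'b': [1/5 + 2/5*3/5, 1/5 + 2/5*1/1) = [11/25, 3/5)
  emit 'd', narrow to [1/5, 7/25)
Step 3: interval [1/5, 7/25), width = 7/25 - 1/5 = 2/25
  'd': [1/5 + 2/25*0/1, 1/5 + 2/25*1/5) = [1/5, 27/125)
  'a': [1/5 + 2/25*1/5, 1/5 + 2/25*3/5) = [27/125, 31/125)
  'b': [1/5 + 2/25*3/5, 1/5 + 2/25*1/1) = [31/125, 7/25) <- contains code 33/125
  emit 'b', narrow to [31/125, 7/25)

Answer: 31/125 7/25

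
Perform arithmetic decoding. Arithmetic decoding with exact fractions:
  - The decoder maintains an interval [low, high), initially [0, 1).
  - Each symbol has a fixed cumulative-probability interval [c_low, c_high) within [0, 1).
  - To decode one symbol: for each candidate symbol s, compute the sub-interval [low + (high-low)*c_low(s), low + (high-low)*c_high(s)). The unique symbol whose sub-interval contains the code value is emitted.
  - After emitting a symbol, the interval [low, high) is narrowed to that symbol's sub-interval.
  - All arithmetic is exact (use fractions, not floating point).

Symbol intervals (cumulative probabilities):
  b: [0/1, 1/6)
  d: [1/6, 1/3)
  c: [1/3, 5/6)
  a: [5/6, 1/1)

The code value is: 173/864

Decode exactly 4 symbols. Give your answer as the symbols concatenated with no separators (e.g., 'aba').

Step 1: interval [0/1, 1/1), width = 1/1 - 0/1 = 1/1
  'b': [0/1 + 1/1*0/1, 0/1 + 1/1*1/6) = [0/1, 1/6)
  'd': [0/1 + 1/1*1/6, 0/1 + 1/1*1/3) = [1/6, 1/3) <- contains code 173/864
  'c': [0/1 + 1/1*1/3, 0/1 + 1/1*5/6) = [1/3, 5/6)
  'a': [0/1 + 1/1*5/6, 0/1 + 1/1*1/1) = [5/6, 1/1)
  emit 'd', narrow to [1/6, 1/3)
Step 2: interval [1/6, 1/3), width = 1/3 - 1/6 = 1/6
  'b': [1/6 + 1/6*0/1, 1/6 + 1/6*1/6) = [1/6, 7/36)
  'd': [1/6 + 1/6*1/6, 1/6 + 1/6*1/3) = [7/36, 2/9) <- contains code 173/864
  'c': [1/6 + 1/6*1/3, 1/6 + 1/6*5/6) = [2/9, 11/36)
  'a': [1/6 + 1/6*5/6, 1/6 + 1/6*1/1) = [11/36, 1/3)
  emit 'd', narrow to [7/36, 2/9)
Step 3: interval [7/36, 2/9), width = 2/9 - 7/36 = 1/36
  'b': [7/36 + 1/36*0/1, 7/36 + 1/36*1/6) = [7/36, 43/216)
  'd': [7/36 + 1/36*1/6, 7/36 + 1/36*1/3) = [43/216, 11/54) <- contains code 173/864
  'c': [7/36 + 1/36*1/3, 7/36 + 1/36*5/6) = [11/54, 47/216)
  'a': [7/36 + 1/36*5/6, 7/36 + 1/36*1/1) = [47/216, 2/9)
  emit 'd', narrow to [43/216, 11/54)
Step 4: interval [43/216, 11/54), width = 11/54 - 43/216 = 1/216
  'b': [43/216 + 1/216*0/1, 43/216 + 1/216*1/6) = [43/216, 259/1296)
  'd': [43/216 + 1/216*1/6, 43/216 + 1/216*1/3) = [259/1296, 65/324) <- contains code 173/864
  'c': [43/216 + 1/216*1/3, 43/216 + 1/216*5/6) = [65/324, 263/1296)
  'a': [43/216 + 1/216*5/6, 43/216 + 1/216*1/1) = [263/1296, 11/54)
  emit 'd', narrow to [259/1296, 65/324)

Answer: dddd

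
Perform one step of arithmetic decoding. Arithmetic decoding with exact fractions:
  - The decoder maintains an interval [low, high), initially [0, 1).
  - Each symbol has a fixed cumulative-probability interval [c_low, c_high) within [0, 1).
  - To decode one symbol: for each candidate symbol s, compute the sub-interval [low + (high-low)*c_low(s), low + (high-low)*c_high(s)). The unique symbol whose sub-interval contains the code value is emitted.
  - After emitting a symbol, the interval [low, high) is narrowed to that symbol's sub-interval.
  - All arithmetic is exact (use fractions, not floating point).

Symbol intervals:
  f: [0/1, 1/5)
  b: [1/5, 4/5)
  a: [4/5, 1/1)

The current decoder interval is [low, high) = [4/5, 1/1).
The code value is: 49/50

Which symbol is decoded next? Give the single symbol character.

Interval width = high − low = 1/1 − 4/5 = 1/5
Scaled code = (code − low) / width = (49/50 − 4/5) / 1/5 = 9/10
  f: [0/1, 1/5) 
  b: [1/5, 4/5) 
  a: [4/5, 1/1) ← scaled code falls here ✓

Answer: a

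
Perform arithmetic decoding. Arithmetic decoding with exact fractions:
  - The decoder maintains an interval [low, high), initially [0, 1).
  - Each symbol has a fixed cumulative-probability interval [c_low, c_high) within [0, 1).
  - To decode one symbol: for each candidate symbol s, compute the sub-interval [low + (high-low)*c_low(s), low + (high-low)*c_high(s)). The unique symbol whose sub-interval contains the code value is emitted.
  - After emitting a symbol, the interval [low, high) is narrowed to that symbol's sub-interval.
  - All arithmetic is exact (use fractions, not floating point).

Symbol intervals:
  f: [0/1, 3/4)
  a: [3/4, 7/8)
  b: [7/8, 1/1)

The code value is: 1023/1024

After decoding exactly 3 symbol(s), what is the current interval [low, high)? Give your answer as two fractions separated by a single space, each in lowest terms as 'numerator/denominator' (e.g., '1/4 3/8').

Step 1: interval [0/1, 1/1), width = 1/1 - 0/1 = 1/1
  'f': [0/1 + 1/1*0/1, 0/1 + 1/1*3/4) = [0/1, 3/4)
  'a': [0/1 + 1/1*3/4, 0/1 + 1/1*7/8) = [3/4, 7/8)
  'b': [0/1 + 1/1*7/8, 0/1 + 1/1*1/1) = [7/8, 1/1) <- contains code 1023/1024
  emit 'b', narrow to [7/8, 1/1)
Step 2: interval [7/8, 1/1), width = 1/1 - 7/8 = 1/8
  'f': [7/8 + 1/8*0/1, 7/8 + 1/8*3/4) = [7/8, 31/32)
  'a': [7/8 + 1/8*3/4, 7/8 + 1/8*7/8) = [31/32, 63/64)
  'b': [7/8 + 1/8*7/8, 7/8 + 1/8*1/1) = [63/64, 1/1) <- contains code 1023/1024
  emit 'b', narrow to [63/64, 1/1)
Step 3: interval [63/64, 1/1), width = 1/1 - 63/64 = 1/64
  'f': [63/64 + 1/64*0/1, 63/64 + 1/64*3/4) = [63/64, 255/256)
  'a': [63/64 + 1/64*3/4, 63/64 + 1/64*7/8) = [255/256, 511/512)
  'b': [63/64 + 1/64*7/8, 63/64 + 1/64*1/1) = [511/512, 1/1) <- contains code 1023/1024
  emit 'b', narrow to [511/512, 1/1)

Answer: 511/512 1/1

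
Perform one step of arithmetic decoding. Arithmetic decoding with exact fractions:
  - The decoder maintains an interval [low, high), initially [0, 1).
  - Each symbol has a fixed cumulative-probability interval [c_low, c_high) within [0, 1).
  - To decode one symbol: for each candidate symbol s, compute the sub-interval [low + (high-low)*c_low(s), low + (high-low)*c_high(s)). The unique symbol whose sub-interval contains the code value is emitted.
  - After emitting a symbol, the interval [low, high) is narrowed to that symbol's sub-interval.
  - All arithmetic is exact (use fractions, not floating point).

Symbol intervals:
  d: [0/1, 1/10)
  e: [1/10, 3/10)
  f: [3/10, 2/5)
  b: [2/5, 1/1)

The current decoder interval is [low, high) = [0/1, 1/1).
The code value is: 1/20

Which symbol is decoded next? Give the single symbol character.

Interval width = high − low = 1/1 − 0/1 = 1/1
Scaled code = (code − low) / width = (1/20 − 0/1) / 1/1 = 1/20
  d: [0/1, 1/10) ← scaled code falls here ✓
  e: [1/10, 3/10) 
  f: [3/10, 2/5) 
  b: [2/5, 1/1) 

Answer: d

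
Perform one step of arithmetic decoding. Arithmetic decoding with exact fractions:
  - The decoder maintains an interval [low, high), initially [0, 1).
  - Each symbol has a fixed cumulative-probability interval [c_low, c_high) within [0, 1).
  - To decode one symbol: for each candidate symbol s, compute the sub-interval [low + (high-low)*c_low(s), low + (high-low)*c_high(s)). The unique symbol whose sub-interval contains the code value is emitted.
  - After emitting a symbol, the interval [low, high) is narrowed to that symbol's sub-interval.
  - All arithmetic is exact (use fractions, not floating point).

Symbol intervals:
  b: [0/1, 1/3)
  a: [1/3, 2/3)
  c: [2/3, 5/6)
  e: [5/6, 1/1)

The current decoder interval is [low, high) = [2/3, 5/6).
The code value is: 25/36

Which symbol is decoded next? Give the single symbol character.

Interval width = high − low = 5/6 − 2/3 = 1/6
Scaled code = (code − low) / width = (25/36 − 2/3) / 1/6 = 1/6
  b: [0/1, 1/3) ← scaled code falls here ✓
  a: [1/3, 2/3) 
  c: [2/3, 5/6) 
  e: [5/6, 1/1) 

Answer: b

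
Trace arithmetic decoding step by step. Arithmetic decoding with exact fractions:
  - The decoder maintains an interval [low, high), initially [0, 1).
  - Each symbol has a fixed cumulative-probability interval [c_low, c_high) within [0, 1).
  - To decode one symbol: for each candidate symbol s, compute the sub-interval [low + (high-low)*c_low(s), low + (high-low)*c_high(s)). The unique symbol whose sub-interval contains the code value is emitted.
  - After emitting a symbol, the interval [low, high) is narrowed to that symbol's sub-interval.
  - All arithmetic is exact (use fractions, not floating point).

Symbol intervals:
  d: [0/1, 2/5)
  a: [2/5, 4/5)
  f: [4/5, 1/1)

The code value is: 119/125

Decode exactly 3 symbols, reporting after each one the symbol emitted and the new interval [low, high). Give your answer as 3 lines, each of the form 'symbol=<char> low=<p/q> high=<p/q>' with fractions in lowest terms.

Answer: symbol=f low=4/5 high=1/1
symbol=a low=22/25 high=24/25
symbol=f low=118/125 high=24/25

Derivation:
Step 1: interval [0/1, 1/1), width = 1/1 - 0/1 = 1/1
  'd': [0/1 + 1/1*0/1, 0/1 + 1/1*2/5) = [0/1, 2/5)
  'a': [0/1 + 1/1*2/5, 0/1 + 1/1*4/5) = [2/5, 4/5)
  'f': [0/1 + 1/1*4/5, 0/1 + 1/1*1/1) = [4/5, 1/1) <- contains code 119/125
  emit 'f', narrow to [4/5, 1/1)
Step 2: interval [4/5, 1/1), width = 1/1 - 4/5 = 1/5
  'd': [4/5 + 1/5*0/1, 4/5 + 1/5*2/5) = [4/5, 22/25)
  'a': [4/5 + 1/5*2/5, 4/5 + 1/5*4/5) = [22/25, 24/25) <- contains code 119/125
  'f': [4/5 + 1/5*4/5, 4/5 + 1/5*1/1) = [24/25, 1/1)
  emit 'a', narrow to [22/25, 24/25)
Step 3: interval [22/25, 24/25), width = 24/25 - 22/25 = 2/25
  'd': [22/25 + 2/25*0/1, 22/25 + 2/25*2/5) = [22/25, 114/125)
  'a': [22/25 + 2/25*2/5, 22/25 + 2/25*4/5) = [114/125, 118/125)
  'f': [22/25 + 2/25*4/5, 22/25 + 2/25*1/1) = [118/125, 24/25) <- contains code 119/125
  emit 'f', narrow to [118/125, 24/25)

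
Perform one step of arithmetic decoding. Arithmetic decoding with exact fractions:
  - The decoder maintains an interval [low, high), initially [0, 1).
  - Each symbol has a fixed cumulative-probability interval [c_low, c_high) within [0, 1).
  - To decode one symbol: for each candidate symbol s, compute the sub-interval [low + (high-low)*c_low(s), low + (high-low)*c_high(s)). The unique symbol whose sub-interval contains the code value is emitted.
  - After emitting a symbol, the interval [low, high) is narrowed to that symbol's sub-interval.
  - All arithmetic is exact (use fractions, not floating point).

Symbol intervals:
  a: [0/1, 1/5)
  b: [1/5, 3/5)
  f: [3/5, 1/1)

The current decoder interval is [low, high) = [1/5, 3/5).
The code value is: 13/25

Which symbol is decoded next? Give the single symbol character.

Answer: f

Derivation:
Interval width = high − low = 3/5 − 1/5 = 2/5
Scaled code = (code − low) / width = (13/25 − 1/5) / 2/5 = 4/5
  a: [0/1, 1/5) 
  b: [1/5, 3/5) 
  f: [3/5, 1/1) ← scaled code falls here ✓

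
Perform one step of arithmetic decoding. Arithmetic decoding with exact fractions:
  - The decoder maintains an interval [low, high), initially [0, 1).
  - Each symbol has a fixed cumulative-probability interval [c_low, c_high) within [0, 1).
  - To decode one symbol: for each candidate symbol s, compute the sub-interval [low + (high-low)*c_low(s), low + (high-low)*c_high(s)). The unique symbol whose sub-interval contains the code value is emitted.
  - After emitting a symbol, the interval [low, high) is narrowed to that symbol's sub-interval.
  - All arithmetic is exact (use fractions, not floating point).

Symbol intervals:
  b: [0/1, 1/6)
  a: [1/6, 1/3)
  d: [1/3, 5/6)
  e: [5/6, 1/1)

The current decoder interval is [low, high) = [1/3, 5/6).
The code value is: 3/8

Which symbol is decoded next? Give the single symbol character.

Interval width = high − low = 5/6 − 1/3 = 1/2
Scaled code = (code − low) / width = (3/8 − 1/3) / 1/2 = 1/12
  b: [0/1, 1/6) ← scaled code falls here ✓
  a: [1/6, 1/3) 
  d: [1/3, 5/6) 
  e: [5/6, 1/1) 

Answer: b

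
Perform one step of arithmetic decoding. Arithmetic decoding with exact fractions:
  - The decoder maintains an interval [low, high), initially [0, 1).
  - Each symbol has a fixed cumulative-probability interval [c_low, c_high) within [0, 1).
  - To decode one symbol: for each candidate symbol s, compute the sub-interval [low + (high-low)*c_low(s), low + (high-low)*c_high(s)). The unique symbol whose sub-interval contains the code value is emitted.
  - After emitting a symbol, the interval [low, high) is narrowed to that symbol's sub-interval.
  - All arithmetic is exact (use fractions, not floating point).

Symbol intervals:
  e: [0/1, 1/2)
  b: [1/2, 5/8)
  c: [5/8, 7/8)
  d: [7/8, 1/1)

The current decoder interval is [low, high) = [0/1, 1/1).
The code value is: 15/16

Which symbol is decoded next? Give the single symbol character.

Answer: d

Derivation:
Interval width = high − low = 1/1 − 0/1 = 1/1
Scaled code = (code − low) / width = (15/16 − 0/1) / 1/1 = 15/16
  e: [0/1, 1/2) 
  b: [1/2, 5/8) 
  c: [5/8, 7/8) 
  d: [7/8, 1/1) ← scaled code falls here ✓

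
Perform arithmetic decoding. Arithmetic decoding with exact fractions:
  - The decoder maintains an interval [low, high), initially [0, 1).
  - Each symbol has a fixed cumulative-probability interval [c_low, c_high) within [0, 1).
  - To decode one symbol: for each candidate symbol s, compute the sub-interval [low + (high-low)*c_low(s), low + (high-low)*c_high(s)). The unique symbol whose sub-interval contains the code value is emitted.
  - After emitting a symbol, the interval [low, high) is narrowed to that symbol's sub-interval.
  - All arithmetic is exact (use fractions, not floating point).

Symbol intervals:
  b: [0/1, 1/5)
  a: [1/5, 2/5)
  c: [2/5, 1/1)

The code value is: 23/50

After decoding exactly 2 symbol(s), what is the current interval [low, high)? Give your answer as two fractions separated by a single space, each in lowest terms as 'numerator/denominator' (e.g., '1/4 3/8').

Step 1: interval [0/1, 1/1), width = 1/1 - 0/1 = 1/1
  'b': [0/1 + 1/1*0/1, 0/1 + 1/1*1/5) = [0/1, 1/5)
  'a': [0/1 + 1/1*1/5, 0/1 + 1/1*2/5) = [1/5, 2/5)
  'c': [0/1 + 1/1*2/5, 0/1 + 1/1*1/1) = [2/5, 1/1) <- contains code 23/50
  emit 'c', narrow to [2/5, 1/1)
Step 2: interval [2/5, 1/1), width = 1/1 - 2/5 = 3/5
  'b': [2/5 + 3/5*0/1, 2/5 + 3/5*1/5) = [2/5, 13/25) <- contains code 23/50
  'a': [2/5 + 3/5*1/5, 2/5 + 3/5*2/5) = [13/25, 16/25)
  'c': [2/5 + 3/5*2/5, 2/5 + 3/5*1/1) = [16/25, 1/1)
  emit 'b', narrow to [2/5, 13/25)

Answer: 2/5 13/25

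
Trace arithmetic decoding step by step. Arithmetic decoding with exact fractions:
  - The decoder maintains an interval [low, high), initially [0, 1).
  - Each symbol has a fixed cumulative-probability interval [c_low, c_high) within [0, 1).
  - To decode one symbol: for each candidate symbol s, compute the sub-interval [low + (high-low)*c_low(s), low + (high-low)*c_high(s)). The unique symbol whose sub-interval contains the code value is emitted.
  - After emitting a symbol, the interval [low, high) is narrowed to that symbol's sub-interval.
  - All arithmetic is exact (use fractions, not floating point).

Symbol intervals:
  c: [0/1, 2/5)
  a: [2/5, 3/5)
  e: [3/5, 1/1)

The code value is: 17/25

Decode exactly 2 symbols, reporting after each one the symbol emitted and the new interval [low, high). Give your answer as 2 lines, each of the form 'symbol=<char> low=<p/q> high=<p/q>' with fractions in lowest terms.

Answer: symbol=e low=3/5 high=1/1
symbol=c low=3/5 high=19/25

Derivation:
Step 1: interval [0/1, 1/1), width = 1/1 - 0/1 = 1/1
  'c': [0/1 + 1/1*0/1, 0/1 + 1/1*2/5) = [0/1, 2/5)
  'a': [0/1 + 1/1*2/5, 0/1 + 1/1*3/5) = [2/5, 3/5)
  'e': [0/1 + 1/1*3/5, 0/1 + 1/1*1/1) = [3/5, 1/1) <- contains code 17/25
  emit 'e', narrow to [3/5, 1/1)
Step 2: interval [3/5, 1/1), width = 1/1 - 3/5 = 2/5
  'c': [3/5 + 2/5*0/1, 3/5 + 2/5*2/5) = [3/5, 19/25) <- contains code 17/25
  'a': [3/5 + 2/5*2/5, 3/5 + 2/5*3/5) = [19/25, 21/25)
  'e': [3/5 + 2/5*3/5, 3/5 + 2/5*1/1) = [21/25, 1/1)
  emit 'c', narrow to [3/5, 19/25)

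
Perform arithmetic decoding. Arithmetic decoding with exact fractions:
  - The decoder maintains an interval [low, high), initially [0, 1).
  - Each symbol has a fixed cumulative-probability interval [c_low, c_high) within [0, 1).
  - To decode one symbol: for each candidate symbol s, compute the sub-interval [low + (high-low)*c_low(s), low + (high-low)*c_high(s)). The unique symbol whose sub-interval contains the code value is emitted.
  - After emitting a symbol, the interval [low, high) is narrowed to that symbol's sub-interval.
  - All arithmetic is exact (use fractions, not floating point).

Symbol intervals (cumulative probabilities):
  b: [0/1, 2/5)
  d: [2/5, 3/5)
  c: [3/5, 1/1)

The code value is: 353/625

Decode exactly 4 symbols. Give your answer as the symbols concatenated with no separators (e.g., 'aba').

Answer: dcdc

Derivation:
Step 1: interval [0/1, 1/1), width = 1/1 - 0/1 = 1/1
  'b': [0/1 + 1/1*0/1, 0/1 + 1/1*2/5) = [0/1, 2/5)
  'd': [0/1 + 1/1*2/5, 0/1 + 1/1*3/5) = [2/5, 3/5) <- contains code 353/625
  'c': [0/1 + 1/1*3/5, 0/1 + 1/1*1/1) = [3/5, 1/1)
  emit 'd', narrow to [2/5, 3/5)
Step 2: interval [2/5, 3/5), width = 3/5 - 2/5 = 1/5
  'b': [2/5 + 1/5*0/1, 2/5 + 1/5*2/5) = [2/5, 12/25)
  'd': [2/5 + 1/5*2/5, 2/5 + 1/5*3/5) = [12/25, 13/25)
  'c': [2/5 + 1/5*3/5, 2/5 + 1/5*1/1) = [13/25, 3/5) <- contains code 353/625
  emit 'c', narrow to [13/25, 3/5)
Step 3: interval [13/25, 3/5), width = 3/5 - 13/25 = 2/25
  'b': [13/25 + 2/25*0/1, 13/25 + 2/25*2/5) = [13/25, 69/125)
  'd': [13/25 + 2/25*2/5, 13/25 + 2/25*3/5) = [69/125, 71/125) <- contains code 353/625
  'c': [13/25 + 2/25*3/5, 13/25 + 2/25*1/1) = [71/125, 3/5)
  emit 'd', narrow to [69/125, 71/125)
Step 4: interval [69/125, 71/125), width = 71/125 - 69/125 = 2/125
  'b': [69/125 + 2/125*0/1, 69/125 + 2/125*2/5) = [69/125, 349/625)
  'd': [69/125 + 2/125*2/5, 69/125 + 2/125*3/5) = [349/625, 351/625)
  'c': [69/125 + 2/125*3/5, 69/125 + 2/125*1/1) = [351/625, 71/125) <- contains code 353/625
  emit 'c', narrow to [351/625, 71/125)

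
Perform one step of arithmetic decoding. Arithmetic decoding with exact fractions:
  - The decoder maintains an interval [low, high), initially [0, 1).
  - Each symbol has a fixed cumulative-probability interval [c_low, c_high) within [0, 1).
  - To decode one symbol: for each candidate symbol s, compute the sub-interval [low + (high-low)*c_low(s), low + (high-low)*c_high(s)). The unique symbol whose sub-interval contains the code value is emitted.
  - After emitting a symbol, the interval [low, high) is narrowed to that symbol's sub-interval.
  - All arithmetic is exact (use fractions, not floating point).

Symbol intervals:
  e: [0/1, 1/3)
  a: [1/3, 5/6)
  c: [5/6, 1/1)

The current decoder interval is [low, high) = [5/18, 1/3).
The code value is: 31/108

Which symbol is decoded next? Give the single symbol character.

Answer: e

Derivation:
Interval width = high − low = 1/3 − 5/18 = 1/18
Scaled code = (code − low) / width = (31/108 − 5/18) / 1/18 = 1/6
  e: [0/1, 1/3) ← scaled code falls here ✓
  a: [1/3, 5/6) 
  c: [5/6, 1/1) 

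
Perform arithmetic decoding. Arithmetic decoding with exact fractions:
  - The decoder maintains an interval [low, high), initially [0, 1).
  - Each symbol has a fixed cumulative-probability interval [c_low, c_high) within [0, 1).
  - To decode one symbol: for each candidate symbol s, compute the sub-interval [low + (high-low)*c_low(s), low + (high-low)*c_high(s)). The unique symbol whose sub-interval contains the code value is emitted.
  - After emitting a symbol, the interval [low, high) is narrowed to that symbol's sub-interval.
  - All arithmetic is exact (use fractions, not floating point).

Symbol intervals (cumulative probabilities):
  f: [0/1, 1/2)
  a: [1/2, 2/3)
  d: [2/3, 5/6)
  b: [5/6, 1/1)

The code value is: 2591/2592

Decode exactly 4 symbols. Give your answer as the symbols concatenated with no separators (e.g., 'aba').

Answer: bbbb

Derivation:
Step 1: interval [0/1, 1/1), width = 1/1 - 0/1 = 1/1
  'f': [0/1 + 1/1*0/1, 0/1 + 1/1*1/2) = [0/1, 1/2)
  'a': [0/1 + 1/1*1/2, 0/1 + 1/1*2/3) = [1/2, 2/3)
  'd': [0/1 + 1/1*2/3, 0/1 + 1/1*5/6) = [2/3, 5/6)
  'b': [0/1 + 1/1*5/6, 0/1 + 1/1*1/1) = [5/6, 1/1) <- contains code 2591/2592
  emit 'b', narrow to [5/6, 1/1)
Step 2: interval [5/6, 1/1), width = 1/1 - 5/6 = 1/6
  'f': [5/6 + 1/6*0/1, 5/6 + 1/6*1/2) = [5/6, 11/12)
  'a': [5/6 + 1/6*1/2, 5/6 + 1/6*2/3) = [11/12, 17/18)
  'd': [5/6 + 1/6*2/3, 5/6 + 1/6*5/6) = [17/18, 35/36)
  'b': [5/6 + 1/6*5/6, 5/6 + 1/6*1/1) = [35/36, 1/1) <- contains code 2591/2592
  emit 'b', narrow to [35/36, 1/1)
Step 3: interval [35/36, 1/1), width = 1/1 - 35/36 = 1/36
  'f': [35/36 + 1/36*0/1, 35/36 + 1/36*1/2) = [35/36, 71/72)
  'a': [35/36 + 1/36*1/2, 35/36 + 1/36*2/3) = [71/72, 107/108)
  'd': [35/36 + 1/36*2/3, 35/36 + 1/36*5/6) = [107/108, 215/216)
  'b': [35/36 + 1/36*5/6, 35/36 + 1/36*1/1) = [215/216, 1/1) <- contains code 2591/2592
  emit 'b', narrow to [215/216, 1/1)
Step 4: interval [215/216, 1/1), width = 1/1 - 215/216 = 1/216
  'f': [215/216 + 1/216*0/1, 215/216 + 1/216*1/2) = [215/216, 431/432)
  'a': [215/216 + 1/216*1/2, 215/216 + 1/216*2/3) = [431/432, 647/648)
  'd': [215/216 + 1/216*2/3, 215/216 + 1/216*5/6) = [647/648, 1295/1296)
  'b': [215/216 + 1/216*5/6, 215/216 + 1/216*1/1) = [1295/1296, 1/1) <- contains code 2591/2592
  emit 'b', narrow to [1295/1296, 1/1)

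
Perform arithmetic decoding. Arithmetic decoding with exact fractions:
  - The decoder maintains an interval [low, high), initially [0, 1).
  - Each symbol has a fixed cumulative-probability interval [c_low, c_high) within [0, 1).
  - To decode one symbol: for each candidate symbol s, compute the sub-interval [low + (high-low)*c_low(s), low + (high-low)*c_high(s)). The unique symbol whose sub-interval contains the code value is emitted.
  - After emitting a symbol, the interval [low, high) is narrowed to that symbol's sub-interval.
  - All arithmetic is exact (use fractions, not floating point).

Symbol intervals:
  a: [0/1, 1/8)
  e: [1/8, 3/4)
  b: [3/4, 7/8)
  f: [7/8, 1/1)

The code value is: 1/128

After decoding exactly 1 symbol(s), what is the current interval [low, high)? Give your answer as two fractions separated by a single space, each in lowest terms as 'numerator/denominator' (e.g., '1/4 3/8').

Answer: 0/1 1/8

Derivation:
Step 1: interval [0/1, 1/1), width = 1/1 - 0/1 = 1/1
  'a': [0/1 + 1/1*0/1, 0/1 + 1/1*1/8) = [0/1, 1/8) <- contains code 1/128
  'e': [0/1 + 1/1*1/8, 0/1 + 1/1*3/4) = [1/8, 3/4)
  'b': [0/1 + 1/1*3/4, 0/1 + 1/1*7/8) = [3/4, 7/8)
  'f': [0/1 + 1/1*7/8, 0/1 + 1/1*1/1) = [7/8, 1/1)
  emit 'a', narrow to [0/1, 1/8)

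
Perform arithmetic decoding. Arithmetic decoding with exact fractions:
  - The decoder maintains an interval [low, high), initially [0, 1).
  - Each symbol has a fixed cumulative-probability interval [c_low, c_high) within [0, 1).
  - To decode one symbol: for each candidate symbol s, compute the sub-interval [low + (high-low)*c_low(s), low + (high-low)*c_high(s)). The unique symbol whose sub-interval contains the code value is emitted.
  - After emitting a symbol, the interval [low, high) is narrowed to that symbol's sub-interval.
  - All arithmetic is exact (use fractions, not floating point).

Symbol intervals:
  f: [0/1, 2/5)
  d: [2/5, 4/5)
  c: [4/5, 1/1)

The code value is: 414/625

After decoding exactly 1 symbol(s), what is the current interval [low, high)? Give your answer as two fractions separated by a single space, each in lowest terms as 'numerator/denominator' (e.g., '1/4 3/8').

Answer: 2/5 4/5

Derivation:
Step 1: interval [0/1, 1/1), width = 1/1 - 0/1 = 1/1
  'f': [0/1 + 1/1*0/1, 0/1 + 1/1*2/5) = [0/1, 2/5)
  'd': [0/1 + 1/1*2/5, 0/1 + 1/1*4/5) = [2/5, 4/5) <- contains code 414/625
  'c': [0/1 + 1/1*4/5, 0/1 + 1/1*1/1) = [4/5, 1/1)
  emit 'd', narrow to [2/5, 4/5)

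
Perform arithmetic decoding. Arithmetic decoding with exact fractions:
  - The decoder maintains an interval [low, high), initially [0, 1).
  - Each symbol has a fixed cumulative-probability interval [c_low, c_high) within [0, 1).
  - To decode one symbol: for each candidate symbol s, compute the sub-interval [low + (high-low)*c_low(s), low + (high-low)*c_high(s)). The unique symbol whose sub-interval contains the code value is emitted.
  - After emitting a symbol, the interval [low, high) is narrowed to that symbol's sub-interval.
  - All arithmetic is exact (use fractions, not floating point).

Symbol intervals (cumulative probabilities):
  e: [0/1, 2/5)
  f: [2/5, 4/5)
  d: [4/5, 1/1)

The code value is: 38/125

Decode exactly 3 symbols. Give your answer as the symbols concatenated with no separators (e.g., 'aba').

Step 1: interval [0/1, 1/1), width = 1/1 - 0/1 = 1/1
  'e': [0/1 + 1/1*0/1, 0/1 + 1/1*2/5) = [0/1, 2/5) <- contains code 38/125
  'f': [0/1 + 1/1*2/5, 0/1 + 1/1*4/5) = [2/5, 4/5)
  'd': [0/1 + 1/1*4/5, 0/1 + 1/1*1/1) = [4/5, 1/1)
  emit 'e', narrow to [0/1, 2/5)
Step 2: interval [0/1, 2/5), width = 2/5 - 0/1 = 2/5
  'e': [0/1 + 2/5*0/1, 0/1 + 2/5*2/5) = [0/1, 4/25)
  'f': [0/1 + 2/5*2/5, 0/1 + 2/5*4/5) = [4/25, 8/25) <- contains code 38/125
  'd': [0/1 + 2/5*4/5, 0/1 + 2/5*1/1) = [8/25, 2/5)
  emit 'f', narrow to [4/25, 8/25)
Step 3: interval [4/25, 8/25), width = 8/25 - 4/25 = 4/25
  'e': [4/25 + 4/25*0/1, 4/25 + 4/25*2/5) = [4/25, 28/125)
  'f': [4/25 + 4/25*2/5, 4/25 + 4/25*4/5) = [28/125, 36/125)
  'd': [4/25 + 4/25*4/5, 4/25 + 4/25*1/1) = [36/125, 8/25) <- contains code 38/125
  emit 'd', narrow to [36/125, 8/25)

Answer: efd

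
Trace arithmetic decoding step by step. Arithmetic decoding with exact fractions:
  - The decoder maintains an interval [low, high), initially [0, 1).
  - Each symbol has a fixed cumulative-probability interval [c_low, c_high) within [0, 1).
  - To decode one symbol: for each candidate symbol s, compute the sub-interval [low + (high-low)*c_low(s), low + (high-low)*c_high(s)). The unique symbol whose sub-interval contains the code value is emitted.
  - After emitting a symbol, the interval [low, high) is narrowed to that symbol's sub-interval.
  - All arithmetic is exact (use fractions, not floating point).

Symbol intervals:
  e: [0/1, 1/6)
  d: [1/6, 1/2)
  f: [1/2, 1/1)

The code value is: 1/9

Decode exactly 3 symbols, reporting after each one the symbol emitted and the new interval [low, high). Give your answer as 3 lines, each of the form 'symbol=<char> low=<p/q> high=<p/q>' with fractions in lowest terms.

Answer: symbol=e low=0/1 high=1/6
symbol=f low=1/12 high=1/6
symbol=d low=7/72 high=1/8

Derivation:
Step 1: interval [0/1, 1/1), width = 1/1 - 0/1 = 1/1
  'e': [0/1 + 1/1*0/1, 0/1 + 1/1*1/6) = [0/1, 1/6) <- contains code 1/9
  'd': [0/1 + 1/1*1/6, 0/1 + 1/1*1/2) = [1/6, 1/2)
  'f': [0/1 + 1/1*1/2, 0/1 + 1/1*1/1) = [1/2, 1/1)
  emit 'e', narrow to [0/1, 1/6)
Step 2: interval [0/1, 1/6), width = 1/6 - 0/1 = 1/6
  'e': [0/1 + 1/6*0/1, 0/1 + 1/6*1/6) = [0/1, 1/36)
  'd': [0/1 + 1/6*1/6, 0/1 + 1/6*1/2) = [1/36, 1/12)
  'f': [0/1 + 1/6*1/2, 0/1 + 1/6*1/1) = [1/12, 1/6) <- contains code 1/9
  emit 'f', narrow to [1/12, 1/6)
Step 3: interval [1/12, 1/6), width = 1/6 - 1/12 = 1/12
  'e': [1/12 + 1/12*0/1, 1/12 + 1/12*1/6) = [1/12, 7/72)
  'd': [1/12 + 1/12*1/6, 1/12 + 1/12*1/2) = [7/72, 1/8) <- contains code 1/9
  'f': [1/12 + 1/12*1/2, 1/12 + 1/12*1/1) = [1/8, 1/6)
  emit 'd', narrow to [7/72, 1/8)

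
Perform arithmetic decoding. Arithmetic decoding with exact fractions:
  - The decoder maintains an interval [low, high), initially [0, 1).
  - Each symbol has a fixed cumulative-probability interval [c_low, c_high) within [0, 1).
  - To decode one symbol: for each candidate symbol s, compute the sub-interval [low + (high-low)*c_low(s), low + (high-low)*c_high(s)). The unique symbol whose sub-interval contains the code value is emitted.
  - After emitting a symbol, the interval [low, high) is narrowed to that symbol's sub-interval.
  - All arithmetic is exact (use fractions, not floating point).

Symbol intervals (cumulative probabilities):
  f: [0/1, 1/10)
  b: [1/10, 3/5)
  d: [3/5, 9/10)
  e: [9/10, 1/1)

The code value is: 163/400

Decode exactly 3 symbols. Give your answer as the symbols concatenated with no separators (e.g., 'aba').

Answer: bdf

Derivation:
Step 1: interval [0/1, 1/1), width = 1/1 - 0/1 = 1/1
  'f': [0/1 + 1/1*0/1, 0/1 + 1/1*1/10) = [0/1, 1/10)
  'b': [0/1 + 1/1*1/10, 0/1 + 1/1*3/5) = [1/10, 3/5) <- contains code 163/400
  'd': [0/1 + 1/1*3/5, 0/1 + 1/1*9/10) = [3/5, 9/10)
  'e': [0/1 + 1/1*9/10, 0/1 + 1/1*1/1) = [9/10, 1/1)
  emit 'b', narrow to [1/10, 3/5)
Step 2: interval [1/10, 3/5), width = 3/5 - 1/10 = 1/2
  'f': [1/10 + 1/2*0/1, 1/10 + 1/2*1/10) = [1/10, 3/20)
  'b': [1/10 + 1/2*1/10, 1/10 + 1/2*3/5) = [3/20, 2/5)
  'd': [1/10 + 1/2*3/5, 1/10 + 1/2*9/10) = [2/5, 11/20) <- contains code 163/400
  'e': [1/10 + 1/2*9/10, 1/10 + 1/2*1/1) = [11/20, 3/5)
  emit 'd', narrow to [2/5, 11/20)
Step 3: interval [2/5, 11/20), width = 11/20 - 2/5 = 3/20
  'f': [2/5 + 3/20*0/1, 2/5 + 3/20*1/10) = [2/5, 83/200) <- contains code 163/400
  'b': [2/5 + 3/20*1/10, 2/5 + 3/20*3/5) = [83/200, 49/100)
  'd': [2/5 + 3/20*3/5, 2/5 + 3/20*9/10) = [49/100, 107/200)
  'e': [2/5 + 3/20*9/10, 2/5 + 3/20*1/1) = [107/200, 11/20)
  emit 'f', narrow to [2/5, 83/200)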